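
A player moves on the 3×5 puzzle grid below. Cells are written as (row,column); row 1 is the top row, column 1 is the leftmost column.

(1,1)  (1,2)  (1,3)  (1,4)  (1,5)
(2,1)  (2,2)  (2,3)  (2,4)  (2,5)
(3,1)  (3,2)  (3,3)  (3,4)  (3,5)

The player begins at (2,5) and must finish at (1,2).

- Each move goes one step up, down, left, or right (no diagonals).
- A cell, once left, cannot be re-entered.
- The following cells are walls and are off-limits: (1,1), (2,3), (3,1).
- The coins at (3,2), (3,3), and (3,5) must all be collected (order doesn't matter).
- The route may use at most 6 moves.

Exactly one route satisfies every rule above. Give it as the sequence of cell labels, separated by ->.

Any route must reach (3,2), (3,3), and (3,5) and still end at (1,2) within 6 moves, so the order of the required stops is forced.
Route from (2,5): down to (3,5), 3× left (reaching (3,2)), 2× up (reaching (1,2)) — 6 moves in all.
Check: all required cells visited; 6 ≤ 6 moves.

(2,5) -> (3,5) -> (3,4) -> (3,3) -> (3,2) -> (2,2) -> (1,2)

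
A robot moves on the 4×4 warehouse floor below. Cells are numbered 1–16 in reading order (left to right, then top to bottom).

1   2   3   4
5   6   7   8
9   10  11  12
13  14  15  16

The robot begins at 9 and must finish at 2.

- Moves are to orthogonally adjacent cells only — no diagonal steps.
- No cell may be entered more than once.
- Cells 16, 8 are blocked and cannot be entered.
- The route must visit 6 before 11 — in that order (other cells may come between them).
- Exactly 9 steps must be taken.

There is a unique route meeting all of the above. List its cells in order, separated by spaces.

9 5 6 10 14 15 11 7 3 2

The waypoints must appear in the order 6, 11, with no cell reused.
Route from 9: up 1 to 5, right 1 to 6, down 2 to 14, right 1 to 15, up 3 to 3, left 1 to 2 — 9 moves in all.
Check: order respected (6 at step 2, 11 at step 6); 9 moves as required.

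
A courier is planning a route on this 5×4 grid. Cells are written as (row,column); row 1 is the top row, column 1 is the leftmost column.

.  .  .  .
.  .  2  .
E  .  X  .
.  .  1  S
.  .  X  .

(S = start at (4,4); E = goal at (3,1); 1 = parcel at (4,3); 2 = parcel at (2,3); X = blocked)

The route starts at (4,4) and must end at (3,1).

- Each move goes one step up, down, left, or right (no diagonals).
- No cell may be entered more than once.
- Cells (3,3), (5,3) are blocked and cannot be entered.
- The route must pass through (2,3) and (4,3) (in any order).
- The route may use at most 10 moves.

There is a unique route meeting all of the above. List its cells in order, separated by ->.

Any route must reach (2,3) and (4,3) and still end at (3,1) within 10 moves, so the order of the required stops is forced.
Route from (4,4): 2× left (reaching (4,2)), 2× up (reaching (2,2)), right to (2,3), up to (1,3), 2× left (reaching (1,1)), 2× down (reaching (3,1)) — 10 moves in all.
Check: all required cells visited; 10 ≤ 10 moves.

(4,4) -> (4,3) -> (4,2) -> (3,2) -> (2,2) -> (2,3) -> (1,3) -> (1,2) -> (1,1) -> (2,1) -> (3,1)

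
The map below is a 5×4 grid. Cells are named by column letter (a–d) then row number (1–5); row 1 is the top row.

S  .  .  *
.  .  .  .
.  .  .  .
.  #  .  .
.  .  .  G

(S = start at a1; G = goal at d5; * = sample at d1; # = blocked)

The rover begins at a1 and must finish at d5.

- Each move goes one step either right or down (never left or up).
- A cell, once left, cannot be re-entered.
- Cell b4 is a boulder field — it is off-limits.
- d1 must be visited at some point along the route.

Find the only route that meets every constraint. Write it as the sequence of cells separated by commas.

Moves only go right or down, so the column and row indices never decrease.
Route from a1: right 3 to d1, down 4 to d5 — 7 moves in all.
Check: all required cells visited.

a1, b1, c1, d1, d2, d3, d4, d5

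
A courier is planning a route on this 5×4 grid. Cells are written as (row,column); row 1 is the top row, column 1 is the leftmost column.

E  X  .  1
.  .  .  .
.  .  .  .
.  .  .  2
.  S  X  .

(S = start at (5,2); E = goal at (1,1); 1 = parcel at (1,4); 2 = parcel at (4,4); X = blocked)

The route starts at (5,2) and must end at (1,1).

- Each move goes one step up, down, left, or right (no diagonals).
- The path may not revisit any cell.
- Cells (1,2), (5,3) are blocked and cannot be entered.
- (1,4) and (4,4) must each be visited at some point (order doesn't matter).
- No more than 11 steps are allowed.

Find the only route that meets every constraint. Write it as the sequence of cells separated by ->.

The 11-move cap with required stops at (1,4), (4,4) leaves no slack for detours.
Route from (5,2): up 1 to (4,2), right 2 to (4,4), up 3 to (1,4), left 1 to (1,3), down 1 to (2,3), left 2 to (2,1), up 1 to (1,1) — 11 moves in all.
Check: all required cells visited; 11 ≤ 11 moves.

(5,2) -> (4,2) -> (4,3) -> (4,4) -> (3,4) -> (2,4) -> (1,4) -> (1,3) -> (2,3) -> (2,2) -> (2,1) -> (1,1)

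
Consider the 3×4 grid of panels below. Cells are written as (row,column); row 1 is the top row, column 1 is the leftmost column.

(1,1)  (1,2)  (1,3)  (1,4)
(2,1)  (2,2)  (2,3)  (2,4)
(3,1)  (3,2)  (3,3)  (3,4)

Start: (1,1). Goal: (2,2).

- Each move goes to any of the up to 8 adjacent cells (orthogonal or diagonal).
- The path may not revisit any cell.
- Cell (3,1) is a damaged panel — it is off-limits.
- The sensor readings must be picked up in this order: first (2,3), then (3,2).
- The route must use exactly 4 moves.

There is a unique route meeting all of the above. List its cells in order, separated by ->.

The waypoints must appear in the order (2,3), (3,2), with no cell reused.
Route from (1,1): right to (1,2), down-right to (2,3), down-left to (3,2), up to (2,2) — 4 moves in all.
Check: order respected ((2,3) at step 2, (3,2) at step 3); 4 moves as required.

(1,1) -> (1,2) -> (2,3) -> (3,2) -> (2,2)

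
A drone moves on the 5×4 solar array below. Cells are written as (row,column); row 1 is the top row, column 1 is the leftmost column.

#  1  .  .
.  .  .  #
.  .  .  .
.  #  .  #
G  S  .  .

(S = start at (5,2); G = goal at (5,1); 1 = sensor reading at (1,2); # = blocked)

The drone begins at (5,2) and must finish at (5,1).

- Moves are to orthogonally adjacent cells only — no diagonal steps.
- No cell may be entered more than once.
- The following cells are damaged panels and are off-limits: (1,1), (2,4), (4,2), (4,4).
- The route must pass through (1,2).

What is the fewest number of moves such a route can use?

11

Any route passes through (1,2) somewhere between (5,2) and (5,1). Summing Manhattan distances along the two legs ((5,2) → (1,2) → (5,1)) gives a lower bound of 4 + 5 = 9 moves.
That bound ignores the blocked cells. Measuring each leg by the fewest moves that actually steer around them ((5,2)→(1,2): 6; (1,2)→(5,1): 5) raises the lower bound to 11.
A route of 11 moves exists: (5,2) → (5,3) → (4,3) → (3,3) → (2,3) → (1,3) → (1,2) → (2,2) → (3,2) → (3,1) → (4,1) → (5,1).
Since 11 matches that lower bound, it is optimal.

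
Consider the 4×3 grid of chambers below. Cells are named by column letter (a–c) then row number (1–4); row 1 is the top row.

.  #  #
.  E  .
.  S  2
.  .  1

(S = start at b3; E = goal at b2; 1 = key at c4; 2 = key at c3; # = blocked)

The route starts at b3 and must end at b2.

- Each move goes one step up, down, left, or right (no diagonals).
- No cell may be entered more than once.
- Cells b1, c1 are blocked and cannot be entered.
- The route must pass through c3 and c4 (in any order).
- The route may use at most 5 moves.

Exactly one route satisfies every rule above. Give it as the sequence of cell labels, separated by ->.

The 5-move cap with required stops at c3, c4 leaves no slack for detours.
Route from b3: down 1 to b4, right 1 to c4, up 2 to c2, left 1 to b2 — 5 moves in all.
Check: all required cells visited; 5 ≤ 5 moves.

b3 -> b4 -> c4 -> c3 -> c2 -> b2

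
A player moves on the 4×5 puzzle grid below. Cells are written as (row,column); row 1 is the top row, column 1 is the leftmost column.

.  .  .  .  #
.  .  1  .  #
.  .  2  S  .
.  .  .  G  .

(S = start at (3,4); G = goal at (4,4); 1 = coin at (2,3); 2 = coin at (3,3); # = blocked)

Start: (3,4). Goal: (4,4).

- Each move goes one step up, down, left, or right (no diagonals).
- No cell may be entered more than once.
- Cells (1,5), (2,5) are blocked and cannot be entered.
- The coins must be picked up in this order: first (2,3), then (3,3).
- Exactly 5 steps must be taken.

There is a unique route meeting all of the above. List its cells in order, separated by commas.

(3,4), (2,4), (2,3), (3,3), (4,3), (4,4)

The waypoints must appear in the order (2,3), (3,3), with no cell reused.
Route from (3,4): up 1 to (2,4), left 1 to (2,3), down 2 to (4,3), right 1 to (4,4) — 5 moves in all.
Check: order respected (1 at step 2, 2 at step 3); 5 moves as required.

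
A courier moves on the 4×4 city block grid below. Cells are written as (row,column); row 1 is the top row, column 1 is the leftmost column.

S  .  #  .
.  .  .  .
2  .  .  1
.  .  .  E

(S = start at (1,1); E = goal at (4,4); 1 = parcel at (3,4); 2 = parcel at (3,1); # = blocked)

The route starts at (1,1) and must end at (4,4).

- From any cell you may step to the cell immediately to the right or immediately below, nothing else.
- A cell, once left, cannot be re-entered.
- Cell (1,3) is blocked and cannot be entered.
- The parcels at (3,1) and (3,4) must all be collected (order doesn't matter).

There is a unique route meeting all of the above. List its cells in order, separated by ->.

Moves only go right or down, so the column and row indices never decrease.
Route from (1,1): 2× down (reaching (3,1)), 3× right (reaching (3,4)), down to (4,4) — 6 moves in all.
Check: all required cells visited.

(1,1) -> (2,1) -> (3,1) -> (3,2) -> (3,3) -> (3,4) -> (4,4)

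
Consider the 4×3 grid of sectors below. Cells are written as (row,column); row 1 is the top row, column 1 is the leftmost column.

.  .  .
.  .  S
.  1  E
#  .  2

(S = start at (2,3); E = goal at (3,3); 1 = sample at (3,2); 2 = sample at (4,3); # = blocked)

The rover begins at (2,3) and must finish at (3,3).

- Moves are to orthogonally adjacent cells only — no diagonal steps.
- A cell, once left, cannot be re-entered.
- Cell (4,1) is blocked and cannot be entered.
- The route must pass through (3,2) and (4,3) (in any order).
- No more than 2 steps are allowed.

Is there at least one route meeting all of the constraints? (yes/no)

Even ignoring the no-revisit rule, getting from (2,3) to (3,3), taking the cheapest ordering (2,3) → (3,2) → (4,3) → (3,3) needs at least 2 + 2 + 1 = 5 moves (Manhattan distance per leg), which exceeds the 2-move limit.

no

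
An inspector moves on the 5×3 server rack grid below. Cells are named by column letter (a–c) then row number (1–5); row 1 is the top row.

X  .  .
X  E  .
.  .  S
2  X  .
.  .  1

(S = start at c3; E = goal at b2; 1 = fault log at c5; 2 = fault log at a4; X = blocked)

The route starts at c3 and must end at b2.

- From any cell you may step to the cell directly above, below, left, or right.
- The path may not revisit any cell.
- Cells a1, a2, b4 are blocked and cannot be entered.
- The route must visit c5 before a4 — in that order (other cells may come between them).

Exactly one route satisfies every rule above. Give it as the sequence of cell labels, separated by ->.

The waypoints must appear in the order c5, a4, with no cell reused.
Route from c3: down 2 to c5, left 2 to a5, up 2 to a3, right 1 to b3, up 1 to b2 — 8 moves in all.
Check: order respected (1 at step 2, 2 at step 5).

c3 -> c4 -> c5 -> b5 -> a5 -> a4 -> a3 -> b3 -> b2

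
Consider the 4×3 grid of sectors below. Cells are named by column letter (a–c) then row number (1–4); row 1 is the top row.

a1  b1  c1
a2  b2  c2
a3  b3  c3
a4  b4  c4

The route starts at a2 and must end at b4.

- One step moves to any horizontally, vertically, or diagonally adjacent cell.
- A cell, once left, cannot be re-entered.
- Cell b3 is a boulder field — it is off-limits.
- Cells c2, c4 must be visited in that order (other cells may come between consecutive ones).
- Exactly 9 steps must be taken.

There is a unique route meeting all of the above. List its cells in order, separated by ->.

a2 -> a3 -> b2 -> a1 -> b1 -> c1 -> c2 -> c3 -> c4 -> b4

The waypoints must appear in the order c2, c4, with no cell reused.
Route from a2: down to a3, up-right to b2, up-left to a1, 2× right (reaching c1), 3× down (reaching c4), left to b4 — 9 moves in all.
Check: order respected (c2 at step 6, c4 at step 8); 9 moves as required.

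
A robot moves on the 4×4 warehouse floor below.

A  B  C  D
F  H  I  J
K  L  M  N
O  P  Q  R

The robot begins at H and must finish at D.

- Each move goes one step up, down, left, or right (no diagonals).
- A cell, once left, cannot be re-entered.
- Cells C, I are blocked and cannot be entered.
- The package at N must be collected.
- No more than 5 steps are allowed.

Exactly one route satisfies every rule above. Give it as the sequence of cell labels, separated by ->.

The budget equals the shortest possible length, so every move has to be on a shortest route through the required cells.
Route from H: down to L, 2× right (reaching N), 2× up (reaching D) — 5 moves in all.
Check: all required cells visited; 5 ≤ 5 moves.

H -> L -> M -> N -> J -> D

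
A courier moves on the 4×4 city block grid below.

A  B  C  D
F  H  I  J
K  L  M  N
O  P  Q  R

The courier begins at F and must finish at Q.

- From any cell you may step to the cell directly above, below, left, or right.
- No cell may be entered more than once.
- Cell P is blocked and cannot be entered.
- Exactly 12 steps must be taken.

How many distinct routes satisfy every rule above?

4

Need simple routes of exactly 12 moves from F to Q (Manhattan distance 4, so 4 moves are spent on a detour and 4 undoing it).
Enumerating: F A B H L M I C D J N R Q | F A B C D J I H L M N R Q | F K L H B C D J I M N R Q | F K L M I H B C D J N R Q.
That gives 4 routes.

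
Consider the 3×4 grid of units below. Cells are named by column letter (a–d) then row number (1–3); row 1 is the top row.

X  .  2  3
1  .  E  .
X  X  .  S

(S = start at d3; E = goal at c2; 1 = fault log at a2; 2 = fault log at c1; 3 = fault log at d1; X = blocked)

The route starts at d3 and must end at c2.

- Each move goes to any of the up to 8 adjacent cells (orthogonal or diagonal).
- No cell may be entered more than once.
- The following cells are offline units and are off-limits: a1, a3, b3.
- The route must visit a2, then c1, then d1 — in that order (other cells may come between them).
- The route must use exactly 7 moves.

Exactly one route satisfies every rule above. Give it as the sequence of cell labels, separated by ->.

The waypoints must appear in the order a2, c1, d1, with no cell reused.
Route from d3: left 1 to c3, up-left 1 to b2, left 1 to a2, up-right 1 to b1, right 2 to d1, down-left 1 to c2 — 7 moves in all.
Check: order respected (1 at step 3, 2 at step 5, 3 at step 6); 7 moves as required.

d3 -> c3 -> b2 -> a2 -> b1 -> c1 -> d1 -> c2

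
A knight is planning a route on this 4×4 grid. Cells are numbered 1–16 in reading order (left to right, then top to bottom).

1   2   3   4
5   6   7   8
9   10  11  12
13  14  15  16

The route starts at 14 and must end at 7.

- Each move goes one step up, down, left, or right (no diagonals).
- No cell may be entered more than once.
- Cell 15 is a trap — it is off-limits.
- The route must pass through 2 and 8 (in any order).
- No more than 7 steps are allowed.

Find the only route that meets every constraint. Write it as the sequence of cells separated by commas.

14, 10, 6, 2, 3, 4, 8, 7

The 7-move cap with required stops at 2, 8 leaves no slack for detours.
Route from 14: 3× up (reaching 2), 2× right (reaching 4), down to 8, left to 7 — 7 moves in all.
Check: all required cells visited; 7 ≤ 7 moves.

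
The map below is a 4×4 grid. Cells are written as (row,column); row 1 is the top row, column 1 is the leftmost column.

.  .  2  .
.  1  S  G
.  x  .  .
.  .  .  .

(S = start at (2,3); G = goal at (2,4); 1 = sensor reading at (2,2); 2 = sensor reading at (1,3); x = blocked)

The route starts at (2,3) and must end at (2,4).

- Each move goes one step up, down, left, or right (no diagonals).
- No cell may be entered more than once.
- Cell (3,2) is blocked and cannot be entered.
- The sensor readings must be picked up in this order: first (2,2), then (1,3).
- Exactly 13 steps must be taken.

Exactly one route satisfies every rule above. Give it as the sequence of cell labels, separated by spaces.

(2,3) (3,3) (3,4) (4,4) (4,3) (4,2) (4,1) (3,1) (2,1) (2,2) (1,2) (1,3) (1,4) (2,4)

The waypoints must appear in the order (2,2), (1,3), with no cell reused.
Route from (2,3): down to (3,3), right to (3,4), down to (4,4), 3× left (reaching (4,1)), 2× up (reaching (2,1)), right to (2,2), up to (1,2), 2× right (reaching (1,4)), down to (2,4) — 13 moves in all.
Check: order respected (1 at step 9, 2 at step 11); 13 moves as required.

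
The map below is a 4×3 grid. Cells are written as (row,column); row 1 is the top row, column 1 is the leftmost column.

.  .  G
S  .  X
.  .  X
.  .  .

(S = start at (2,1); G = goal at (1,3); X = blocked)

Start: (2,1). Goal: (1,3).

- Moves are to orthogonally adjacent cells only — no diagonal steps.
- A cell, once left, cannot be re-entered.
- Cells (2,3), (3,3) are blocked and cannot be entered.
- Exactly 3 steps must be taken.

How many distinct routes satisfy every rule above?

Need simple routes of exactly 3 moves from (2,1) to (1,3) (Manhattan distance 3, so 0 moves are spent on a detour and 0 undoing it).
Enumerating: (2,1) (1,1) (1,2) (1,3) | (2,1) (2,2) (1,2) (1,3).
That gives 2 routes.

2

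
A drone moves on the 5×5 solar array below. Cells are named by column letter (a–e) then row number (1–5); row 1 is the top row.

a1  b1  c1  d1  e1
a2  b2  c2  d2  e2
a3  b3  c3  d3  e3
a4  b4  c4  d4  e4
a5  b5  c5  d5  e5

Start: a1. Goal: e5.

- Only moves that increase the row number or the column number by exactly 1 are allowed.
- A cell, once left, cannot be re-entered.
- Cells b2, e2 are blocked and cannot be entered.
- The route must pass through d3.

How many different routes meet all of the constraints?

A right/down-only route from a1 to e5 makes exactly 4 down-moves and 4 right-moves in some order.
With no other constraints that would be C(8,4) = 70 routes.
Split at d3 and multiply the segment counts (each segment already excludes blocked cells): a1→d3: 4; d3→e5: 3; product = 12.
That gives 12 routes.

12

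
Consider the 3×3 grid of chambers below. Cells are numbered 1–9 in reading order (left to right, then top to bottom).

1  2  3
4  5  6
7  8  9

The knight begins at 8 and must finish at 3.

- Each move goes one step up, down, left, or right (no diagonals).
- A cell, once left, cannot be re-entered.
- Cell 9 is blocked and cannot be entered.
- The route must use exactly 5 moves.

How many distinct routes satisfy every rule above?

4

Need simple routes of exactly 5 moves from 8 to 3 (Manhattan distance 3, so 1 moves are spent on a detour and 1 undoing it).
Enumerating: 8 5 4 1 2 3 | 8 7 4 1 2 3 | 8 7 4 5 2 3 | 8 7 4 5 6 3.
That gives 4 routes.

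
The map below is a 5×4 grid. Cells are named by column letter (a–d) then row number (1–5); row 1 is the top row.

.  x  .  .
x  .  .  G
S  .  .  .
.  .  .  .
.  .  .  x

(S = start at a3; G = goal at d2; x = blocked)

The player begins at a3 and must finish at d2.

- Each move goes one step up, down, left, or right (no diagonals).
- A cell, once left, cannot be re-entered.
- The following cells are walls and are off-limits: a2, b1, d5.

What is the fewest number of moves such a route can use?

4

The Manhattan distance from a3 to d2 is |3−2| + |1−4| = 4, so at least 4 moves are needed.
A route of 4 moves achieves this: a3 → b3 → b2 → c2 → d2.
Since 4 matches the lower bound, it is optimal.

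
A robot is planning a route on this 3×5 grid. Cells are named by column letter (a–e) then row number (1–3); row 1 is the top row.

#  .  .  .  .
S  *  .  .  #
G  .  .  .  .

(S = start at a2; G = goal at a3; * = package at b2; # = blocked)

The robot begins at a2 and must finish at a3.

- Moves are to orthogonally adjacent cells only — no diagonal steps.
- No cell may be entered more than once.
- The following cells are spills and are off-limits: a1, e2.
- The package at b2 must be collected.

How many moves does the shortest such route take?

3

Any route passes through b2 somewhere between a2 and a3. Summing Manhattan distances along the two legs (a2 → b2 → a3) gives a lower bound of 1 + 2 = 3 moves.
A route of 3 moves achieves this: a2 → b2 → b3 → a3.
Since 3 matches the lower bound, it is optimal.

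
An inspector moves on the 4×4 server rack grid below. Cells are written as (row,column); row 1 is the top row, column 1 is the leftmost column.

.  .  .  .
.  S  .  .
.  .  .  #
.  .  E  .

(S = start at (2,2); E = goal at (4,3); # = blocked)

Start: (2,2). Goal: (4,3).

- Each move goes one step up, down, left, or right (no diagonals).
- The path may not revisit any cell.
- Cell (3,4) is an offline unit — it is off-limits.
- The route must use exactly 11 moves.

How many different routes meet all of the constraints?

Need simple routes of exactly 11 moves from (2,2) to (4,3) (Manhattan distance 3, so 4 moves are spent on a detour and 4 undoing it).
Branch systematically from the start, pruning whenever the remaining move budget drops below the Manhattan distance to (4,3) or differs from it in parity. Grouping the completions by first move — via (1,2): 1; via (3,2): 3; via (2,1): 2; via (2,3): 4 — and summing: 1 + 3 + 2 + 4 = 10.
That gives 10 routes.

10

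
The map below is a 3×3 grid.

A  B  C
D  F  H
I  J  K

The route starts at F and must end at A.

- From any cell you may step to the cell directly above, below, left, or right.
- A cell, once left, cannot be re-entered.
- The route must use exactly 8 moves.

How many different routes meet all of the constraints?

Need simple routes of exactly 8 moves from F to A (Manhattan distance 2, so 3 moves are spent on a detour and 3 undoing it).
Enumerating: F B C H K J I D A | F D I J K H C B A.
That gives 2 routes.

2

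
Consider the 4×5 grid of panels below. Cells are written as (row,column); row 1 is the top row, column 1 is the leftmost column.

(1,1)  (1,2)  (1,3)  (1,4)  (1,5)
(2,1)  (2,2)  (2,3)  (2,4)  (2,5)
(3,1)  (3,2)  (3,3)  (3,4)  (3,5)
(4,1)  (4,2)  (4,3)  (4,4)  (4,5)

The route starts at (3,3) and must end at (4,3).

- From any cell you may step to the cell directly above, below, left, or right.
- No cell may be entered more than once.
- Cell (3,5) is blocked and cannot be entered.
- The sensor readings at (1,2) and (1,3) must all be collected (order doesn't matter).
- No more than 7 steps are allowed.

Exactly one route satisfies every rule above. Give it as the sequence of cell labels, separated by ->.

The 7-move cap with required stops at (1,2), (1,3) leaves no slack for detours.
Route from (3,3): up 2 to (1,3), left 1 to (1,2), down 3 to (4,2), right 1 to (4,3) — 7 moves in all.
Check: all required cells visited; 7 ≤ 7 moves.

(3,3) -> (2,3) -> (1,3) -> (1,2) -> (2,2) -> (3,2) -> (4,2) -> (4,3)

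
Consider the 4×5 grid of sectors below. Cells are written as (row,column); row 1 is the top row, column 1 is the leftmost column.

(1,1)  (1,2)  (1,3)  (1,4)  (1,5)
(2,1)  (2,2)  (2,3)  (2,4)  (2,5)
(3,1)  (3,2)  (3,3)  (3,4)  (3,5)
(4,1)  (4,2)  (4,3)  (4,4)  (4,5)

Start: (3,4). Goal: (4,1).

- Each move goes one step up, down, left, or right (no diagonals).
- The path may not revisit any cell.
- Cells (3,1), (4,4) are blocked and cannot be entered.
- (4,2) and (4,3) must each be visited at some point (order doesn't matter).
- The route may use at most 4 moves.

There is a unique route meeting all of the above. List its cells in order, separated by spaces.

(3,4) (3,3) (4,3) (4,2) (4,1)

The 4-move cap with required stops at (4,2), (4,3) leaves no slack for detours.
Route from (3,4): left 1 to (3,3), down 1 to (4,3), left 2 to (4,1) — 4 moves in all.
Check: all required cells visited; 4 ≤ 4 moves.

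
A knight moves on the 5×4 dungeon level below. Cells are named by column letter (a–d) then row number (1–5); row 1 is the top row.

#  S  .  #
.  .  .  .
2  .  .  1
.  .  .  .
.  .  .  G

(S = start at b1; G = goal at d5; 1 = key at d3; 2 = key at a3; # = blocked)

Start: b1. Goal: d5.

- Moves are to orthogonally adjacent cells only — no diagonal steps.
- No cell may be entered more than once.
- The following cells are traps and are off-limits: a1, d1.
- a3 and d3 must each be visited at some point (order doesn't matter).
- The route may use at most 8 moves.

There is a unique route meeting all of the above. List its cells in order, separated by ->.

The 8-move cap with required stops at a3, d3 leaves no slack for detours.
Route from b1: down to b2, left to a2, down to a3, 3× right (reaching d3), 2× down (reaching d5) — 8 moves in all.
Check: all required cells visited; 8 ≤ 8 moves.

b1 -> b2 -> a2 -> a3 -> b3 -> c3 -> d3 -> d4 -> d5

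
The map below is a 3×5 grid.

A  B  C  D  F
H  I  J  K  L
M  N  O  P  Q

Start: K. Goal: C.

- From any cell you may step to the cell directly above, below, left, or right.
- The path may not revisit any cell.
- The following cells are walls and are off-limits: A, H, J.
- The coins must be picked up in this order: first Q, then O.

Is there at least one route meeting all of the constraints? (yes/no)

yes

One route that works: K → L → Q → P → O → N → I → B → C.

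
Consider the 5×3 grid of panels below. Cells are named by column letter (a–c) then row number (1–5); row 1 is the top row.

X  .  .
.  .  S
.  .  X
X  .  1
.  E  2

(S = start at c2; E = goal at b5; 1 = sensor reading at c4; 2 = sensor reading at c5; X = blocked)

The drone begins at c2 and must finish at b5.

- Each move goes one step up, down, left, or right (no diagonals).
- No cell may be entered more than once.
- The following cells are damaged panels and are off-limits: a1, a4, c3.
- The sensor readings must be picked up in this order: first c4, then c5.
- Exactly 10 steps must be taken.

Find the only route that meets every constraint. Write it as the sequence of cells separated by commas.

c2, c1, b1, b2, a2, a3, b3, b4, c4, c5, b5

The waypoints must appear in the order c4, c5, with no cell reused.
Route from c2: up 1 to c1, left 1 to b1, down 1 to b2, left 1 to a2, down 1 to a3, right 1 to b3, down 1 to b4, right 1 to c4, down 1 to c5, left 1 to b5 — 10 moves in all.
Check: order respected (1 at step 8, 2 at step 9); 10 moves as required.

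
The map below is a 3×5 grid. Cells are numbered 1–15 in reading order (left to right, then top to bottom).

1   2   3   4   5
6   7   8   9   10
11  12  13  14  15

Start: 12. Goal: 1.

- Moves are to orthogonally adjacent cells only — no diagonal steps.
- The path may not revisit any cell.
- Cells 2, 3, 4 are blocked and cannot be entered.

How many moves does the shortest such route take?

3

The Manhattan distance from 12 to 1 is |3−1| + |2−1| = 3, so at least 3 moves are needed.
A route of 3 moves achieves this: 12 → 7 → 6 → 1.
Since 3 matches the lower bound, it is optimal.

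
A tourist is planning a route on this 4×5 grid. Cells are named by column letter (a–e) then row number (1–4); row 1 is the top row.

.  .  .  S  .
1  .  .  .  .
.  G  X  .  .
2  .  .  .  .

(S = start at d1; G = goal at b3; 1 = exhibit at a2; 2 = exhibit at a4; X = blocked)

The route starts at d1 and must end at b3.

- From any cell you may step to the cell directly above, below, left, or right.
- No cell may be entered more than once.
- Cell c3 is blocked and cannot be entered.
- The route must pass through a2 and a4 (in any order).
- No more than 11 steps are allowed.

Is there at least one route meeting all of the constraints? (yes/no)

One route that works: d1 → d2 → c2 → b2 → a2 → a3 → a4 → b4 → b3.

yes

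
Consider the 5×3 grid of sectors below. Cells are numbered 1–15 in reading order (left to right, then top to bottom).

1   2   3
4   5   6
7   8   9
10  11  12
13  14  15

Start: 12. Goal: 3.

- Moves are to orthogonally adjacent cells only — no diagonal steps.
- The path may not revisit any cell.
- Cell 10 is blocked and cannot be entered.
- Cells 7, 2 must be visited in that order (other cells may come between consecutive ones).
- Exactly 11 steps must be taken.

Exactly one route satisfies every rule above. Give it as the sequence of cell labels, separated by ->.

12 -> 15 -> 14 -> 11 -> 8 -> 7 -> 4 -> 1 -> 2 -> 5 -> 6 -> 3

The waypoints must appear in the order 7, 2, with no cell reused.
Route from 12: down 1 to 15, left 1 to 14, up 2 to 8, left 1 to 7, up 2 to 1, right 1 to 2, down 1 to 5, right 1 to 6, up 1 to 3 — 11 moves in all.
Check: order respected (7 at step 5, 2 at step 8); 11 moves as required.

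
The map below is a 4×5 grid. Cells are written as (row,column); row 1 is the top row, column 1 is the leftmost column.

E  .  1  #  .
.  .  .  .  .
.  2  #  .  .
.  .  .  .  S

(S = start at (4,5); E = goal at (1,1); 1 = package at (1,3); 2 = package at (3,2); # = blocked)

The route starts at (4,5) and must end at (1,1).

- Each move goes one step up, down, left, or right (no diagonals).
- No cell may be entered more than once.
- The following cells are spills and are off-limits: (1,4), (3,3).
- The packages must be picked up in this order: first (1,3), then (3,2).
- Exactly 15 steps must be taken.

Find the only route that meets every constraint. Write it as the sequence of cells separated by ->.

(4,5) -> (4,4) -> (3,4) -> (3,5) -> (2,5) -> (2,4) -> (2,3) -> (1,3) -> (1,2) -> (2,2) -> (3,2) -> (4,2) -> (4,1) -> (3,1) -> (2,1) -> (1,1)

The waypoints must appear in the order (1,3), (3,2), with no cell reused.
Route from (4,5): left 1 to (4,4), up 1 to (3,4), right 1 to (3,5), up 1 to (2,5), left 2 to (2,3), up 1 to (1,3), left 1 to (1,2), down 3 to (4,2), left 1 to (4,1), up 3 to (1,1) — 15 moves in all.
Check: order respected (1 at step 7, 2 at step 10); 15 moves as required.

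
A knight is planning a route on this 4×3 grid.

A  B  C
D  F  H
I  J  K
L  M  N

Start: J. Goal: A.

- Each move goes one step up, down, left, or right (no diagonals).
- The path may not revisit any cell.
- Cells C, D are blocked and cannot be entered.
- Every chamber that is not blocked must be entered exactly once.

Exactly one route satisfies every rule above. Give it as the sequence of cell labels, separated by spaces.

Need to visit all 10 open cells exactly once, starting at J and ending at A.
Cell I has only two open neighbours (L and J), so the path must pass straight through it: one of those is the cell it's entered from and the other is where it exits.
Route from J: left to I, down to L, 2× right (reaching N), 2× up (reaching H), left to F, up to B, left to A — 9 moves in all.
Check: all 10 open cells covered.

J I L M N K H F B A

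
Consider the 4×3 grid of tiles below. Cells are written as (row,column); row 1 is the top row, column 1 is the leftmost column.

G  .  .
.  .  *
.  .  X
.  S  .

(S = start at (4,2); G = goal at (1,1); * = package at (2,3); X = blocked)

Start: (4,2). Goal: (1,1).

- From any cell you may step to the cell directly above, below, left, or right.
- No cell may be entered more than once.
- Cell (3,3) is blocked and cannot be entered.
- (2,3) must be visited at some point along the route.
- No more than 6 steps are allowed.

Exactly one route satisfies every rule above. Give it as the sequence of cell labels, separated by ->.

The 6-move cap with required stops at (2,3) leaves no slack for detours.
Route from (4,2): up 2 to (2,2), right 1 to (2,3), up 1 to (1,3), left 2 to (1,1) — 6 moves in all.
Check: all required cells visited; 6 ≤ 6 moves.

(4,2) -> (3,2) -> (2,2) -> (2,3) -> (1,3) -> (1,2) -> (1,1)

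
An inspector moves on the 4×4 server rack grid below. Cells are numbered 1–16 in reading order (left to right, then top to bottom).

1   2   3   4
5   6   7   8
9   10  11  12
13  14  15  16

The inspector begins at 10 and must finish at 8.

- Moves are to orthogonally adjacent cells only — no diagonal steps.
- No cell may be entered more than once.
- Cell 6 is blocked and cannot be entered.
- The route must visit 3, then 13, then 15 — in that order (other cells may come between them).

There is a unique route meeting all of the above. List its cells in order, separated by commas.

10, 11, 7, 3, 2, 1, 5, 9, 13, 14, 15, 16, 12, 8

The waypoints must appear in the order 3, 13, 15, with no cell reused.
Route from 10: right to 11, 2× up (reaching 3), 2× left (reaching 1), 3× down (reaching 13), 3× right (reaching 16), 2× up (reaching 8) — 13 moves in all.
Check: order respected (3 at step 3, 13 at step 8, 15 at step 10).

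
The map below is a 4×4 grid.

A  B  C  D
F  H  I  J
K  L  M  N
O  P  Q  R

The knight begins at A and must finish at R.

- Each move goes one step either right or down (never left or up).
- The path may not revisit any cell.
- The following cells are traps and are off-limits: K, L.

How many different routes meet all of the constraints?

10

A right/down-only route from A to R makes exactly 3 down-moves and 3 right-moves in some order.
With no other constraints that would be C(6,3) = 20 routes.
Subtract routes through each blocked cell (inclusion–exclusion for overlaps): − through K: 4 − through L: 9 + through K&L: 3 → 10.
That gives 10 routes.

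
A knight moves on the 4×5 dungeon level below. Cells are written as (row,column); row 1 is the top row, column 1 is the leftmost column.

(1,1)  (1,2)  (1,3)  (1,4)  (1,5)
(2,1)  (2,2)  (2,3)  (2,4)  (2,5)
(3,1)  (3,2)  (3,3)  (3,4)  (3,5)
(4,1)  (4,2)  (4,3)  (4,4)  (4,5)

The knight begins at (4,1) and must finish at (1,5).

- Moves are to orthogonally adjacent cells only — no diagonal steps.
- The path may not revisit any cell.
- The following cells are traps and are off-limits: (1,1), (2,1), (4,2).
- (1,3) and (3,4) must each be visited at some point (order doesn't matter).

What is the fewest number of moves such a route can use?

Any route passes through (1,3) and (3,4) in some order between (4,1) and (1,5). Summing Manhattan distances along each leg and taking the cheapest ordering ((4,1) → (3,4) → (1,3) → (1,5)) gives a lower bound of 4 + 3 + 2 = 9 moves.
A route of 9 moves achieves this: (4,1) → (3,1) → (3,2) → (3,3) → (3,4) → (2,4) → (2,3) → (1,3) → (1,4) → (1,5).
Since 9 matches the lower bound, it is optimal.

9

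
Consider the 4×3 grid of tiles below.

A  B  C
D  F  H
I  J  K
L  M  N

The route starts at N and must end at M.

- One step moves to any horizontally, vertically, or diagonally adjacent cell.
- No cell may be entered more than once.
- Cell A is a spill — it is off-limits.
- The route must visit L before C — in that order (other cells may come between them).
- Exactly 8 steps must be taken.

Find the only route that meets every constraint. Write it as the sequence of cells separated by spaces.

N J L I F C H K M

The waypoints must appear in the order L, C, with no cell reused.
Route from N: up-left 1 to J, down-left 1 to L, up 1 to I, up-right 2 to C, down 2 to K, down-left 1 to M — 8 moves in all.
Check: order respected (L at step 2, C at step 5); 8 moves as required.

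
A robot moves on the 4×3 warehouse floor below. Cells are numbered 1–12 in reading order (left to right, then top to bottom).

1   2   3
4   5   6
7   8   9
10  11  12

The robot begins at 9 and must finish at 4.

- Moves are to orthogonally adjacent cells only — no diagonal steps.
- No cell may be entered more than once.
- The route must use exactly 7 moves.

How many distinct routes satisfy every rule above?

Need simple routes of exactly 7 moves from 9 to 4 (Manhattan distance 3, so 2 moves are spent on a detour and 2 undoing it).
Enumerating: 9 6 3 2 5 8 7 4 | 9 6 5 8 11 10 7 4 | 9 12 11 8 5 2 1 4 | 9 12 11 10 7 8 5 4 | 9 8 5 6 3 2 1 4.
That gives 5 routes.

5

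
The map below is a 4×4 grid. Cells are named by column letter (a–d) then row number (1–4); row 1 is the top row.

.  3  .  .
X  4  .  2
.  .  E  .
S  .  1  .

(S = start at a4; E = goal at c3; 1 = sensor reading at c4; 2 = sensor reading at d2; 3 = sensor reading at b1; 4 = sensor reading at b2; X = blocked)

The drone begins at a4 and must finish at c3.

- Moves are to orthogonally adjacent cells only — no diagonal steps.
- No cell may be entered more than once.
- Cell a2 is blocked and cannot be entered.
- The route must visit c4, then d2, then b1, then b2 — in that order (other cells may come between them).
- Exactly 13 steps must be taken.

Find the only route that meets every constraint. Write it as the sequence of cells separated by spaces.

a4 a3 b3 b4 c4 d4 d3 d2 d1 c1 b1 b2 c2 c3

The waypoints must appear in the order c4, d2, b1, b2, with no cell reused.
Route from a4: up to a3, right to b3, down to b4, 2× right (reaching d4), 3× up (reaching d1), 2× left (reaching b1), down to b2, right to c2, down to c3 — 13 moves in all.
Check: order respected (1 at step 4, 2 at step 7, 3 at step 10, 4 at step 11); 13 moves as required.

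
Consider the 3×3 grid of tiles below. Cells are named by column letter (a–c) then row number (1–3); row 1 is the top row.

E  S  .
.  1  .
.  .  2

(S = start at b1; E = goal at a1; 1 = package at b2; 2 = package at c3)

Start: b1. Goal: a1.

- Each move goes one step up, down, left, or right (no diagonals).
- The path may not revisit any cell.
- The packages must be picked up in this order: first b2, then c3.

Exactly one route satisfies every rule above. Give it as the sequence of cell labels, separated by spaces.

The waypoints must appear in the order b2, c3, with no cell reused.
Route from b1: down 1 to b2, right 1 to c2, down 1 to c3, left 2 to a3, up 2 to a1 — 7 moves in all.
Check: order respected (1 at step 1, 2 at step 3).

b1 b2 c2 c3 b3 a3 a2 a1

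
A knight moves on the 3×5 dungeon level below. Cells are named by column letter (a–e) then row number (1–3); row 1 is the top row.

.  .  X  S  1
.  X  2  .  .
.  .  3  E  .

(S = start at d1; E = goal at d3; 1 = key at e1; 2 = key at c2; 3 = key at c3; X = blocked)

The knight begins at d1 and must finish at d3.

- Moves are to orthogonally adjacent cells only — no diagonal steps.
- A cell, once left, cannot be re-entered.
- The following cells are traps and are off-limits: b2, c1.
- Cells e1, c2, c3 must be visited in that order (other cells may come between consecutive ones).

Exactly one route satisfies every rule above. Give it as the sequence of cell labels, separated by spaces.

The waypoints must appear in the order e1, c2, c3, with no cell reused.
Route from d1: right 1 to e1, down 1 to e2, left 2 to c2, down 1 to c3, right 1 to d3 — 6 moves in all.
Check: order respected (1 at step 1, 2 at step 4, 3 at step 5).

d1 e1 e2 d2 c2 c3 d3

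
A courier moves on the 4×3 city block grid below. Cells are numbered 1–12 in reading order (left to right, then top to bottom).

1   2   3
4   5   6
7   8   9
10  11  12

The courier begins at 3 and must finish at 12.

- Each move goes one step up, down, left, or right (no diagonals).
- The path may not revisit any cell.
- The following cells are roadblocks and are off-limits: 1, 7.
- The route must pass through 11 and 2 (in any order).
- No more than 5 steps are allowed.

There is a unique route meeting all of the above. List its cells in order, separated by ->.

3 -> 2 -> 5 -> 8 -> 11 -> 12

The budget equals the shortest possible length, so every move has to be on a shortest route through the required cells.
Route from 3: left 1 to 2, down 3 to 11, right 1 to 12 — 5 moves in all.
Check: all required cells visited; 5 ≤ 5 moves.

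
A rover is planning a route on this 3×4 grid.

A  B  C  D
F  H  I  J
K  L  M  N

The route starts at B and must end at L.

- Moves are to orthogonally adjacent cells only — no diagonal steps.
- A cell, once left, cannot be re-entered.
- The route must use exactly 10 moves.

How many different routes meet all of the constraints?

2

Need simple routes of exactly 10 moves from B to L (Manhattan distance 2, so 4 moves are spent on a detour and 4 undoing it).
Enumerating: B A F H I C D J N M L | B C D J N M I H F K L.
That gives 2 routes.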